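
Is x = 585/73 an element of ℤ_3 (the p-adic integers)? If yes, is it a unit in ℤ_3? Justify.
x ∈ ℤ_3 but not a unit; v_3(x) = 2 > 0

ℤ_3 = {x ∈ ℚ_3 : v_3(x) ≥ 0} and ℤ_3^× = {x ∈ ℤ_3 : v_3(x) = 0}. Here v_3(585/73) = v_3(num) − v_3(den) = 2; compare against these criteria.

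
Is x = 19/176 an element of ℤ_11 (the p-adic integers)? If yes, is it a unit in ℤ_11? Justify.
x ∉ ℤ_11 (v_11(x) = -1 < 0)

ℤ_11 = {x ∈ ℚ_11 : v_11(x) ≥ 0} and ℤ_11^× = {x ∈ ℤ_11 : v_11(x) = 0}. Here v_11(19/176) = v_11(num) − v_11(den) = -1; compare against these criteria.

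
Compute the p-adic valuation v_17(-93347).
v_17(-93347) = 3

v_17(n) is the largest exponent k such that 17^k divides n. Factor out: -93347 = -17^3 · 19. (Sign doesn't affect v_p.) So v_17(-93347) = 3.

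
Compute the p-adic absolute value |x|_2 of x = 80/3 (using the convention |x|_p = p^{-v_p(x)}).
|80/3|_2 = 1/16

Step 1 — compute v_2(x) by factoring powers of 2 out of the numerator and denominator: v_2(80/3) = 4. Step 2 — apply |x|_p = p^{-v_p(x)} = 2^{-4} = 1/16.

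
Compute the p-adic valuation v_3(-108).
v_3(-108) = 3

v_3(n) is the largest exponent k such that 3^k divides n. Factor out: -108 = -3^3 · 4. (Sign doesn't affect v_p.) So v_3(-108) = 3.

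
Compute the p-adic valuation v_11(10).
v_11(10) = 0

v_11(n) is the largest exponent k such that 11^k divides n. Factor out: 10 = 11^0 · 10. (Sign doesn't affect v_p.) So v_11(10) = 0.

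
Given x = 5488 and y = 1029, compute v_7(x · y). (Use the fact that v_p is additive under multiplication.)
v_7(5647152) = 6

v_p(x) = 3 (factor: 5488 = 7^3 · 16); v_p(y) = 3 (factor: 1029 = 7^3 · 3). Additivity: v_p(xy) = v_p(x) + v_p(y) = 3 + 3 = 6. (Direct check: xy = 5647152 = 7^6 · (48).)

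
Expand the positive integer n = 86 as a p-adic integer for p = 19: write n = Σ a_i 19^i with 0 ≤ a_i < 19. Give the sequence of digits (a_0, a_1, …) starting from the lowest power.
(a_0, a_1, …) = (10, 4)

Repeated division by 19 gives the digits low-to-high: 86 = 10 + 4·19^1. Digit sequence: (10, 4).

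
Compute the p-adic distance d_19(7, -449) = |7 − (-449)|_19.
d_19(7, -449) = 1/19

Step 1 — x − y = 7 − (-449) = 456. Step 2 — v_19(456) = 1 (factor: 456 = (19^1 · 24); the sign does not affect v_p). Step 3 — |x − y|_19 = 19^{-1} = 1/19.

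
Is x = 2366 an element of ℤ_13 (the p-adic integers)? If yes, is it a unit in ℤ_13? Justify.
x ∈ ℤ_13 but not a unit; v_13(x) = 2 > 0

ℤ_13 = {x ∈ ℚ_13 : v_13(x) ≥ 0} and ℤ_13^× = {x ∈ ℤ_13 : v_13(x) = 0}. Here v_13(2366) = v_13(num) − v_13(den) = 2; compare against these criteria.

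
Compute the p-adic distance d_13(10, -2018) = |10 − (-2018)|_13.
d_13(10, -2018) = 1/169

Step 1 — x − y = 10 − (-2018) = 2028. Step 2 — v_13(2028) = 2 (factor: 2028 = (13^2 · 12); the sign does not affect v_p). Step 3 — |x − y|_13 = 13^{-2} = 1/169.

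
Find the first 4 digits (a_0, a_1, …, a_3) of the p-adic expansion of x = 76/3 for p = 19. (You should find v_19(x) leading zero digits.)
(a_0, …, a_3) = (0, 14, 12, 12)

v_19(76/3) = 1, so a_0 = ... = a_0 = 0. Factor out: x = 19^1 · u with u = 4/3 a unit in ℤ_19. Expand u iteratively via a_{v+i} = u_i mod 19, u_{i+1} = (u_i − a_{v+i})/19:
  u_0 = 4/3;  a_1 = 14;  u_1 = (u_0 − 14)/19 = -2/3
  u_1 = -2/3;  a_2 = 12;  u_2 = (u_1 − 12)/19 = -2/3
  u_2 = -2/3;  a_3 = 12;  u_3 = (u_2 − 12)/19 = -2/3
Digits: (0, 14, 12, 12).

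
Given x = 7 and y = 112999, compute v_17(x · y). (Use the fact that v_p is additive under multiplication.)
v_17(790993) = 3

v_p(x) = 0 (factor: 7 = 17^0 · 7); v_p(y) = 3 (factor: 112999 = 17^3 · 23). Additivity: v_p(xy) = v_p(x) + v_p(y) = 0 + 3 = 3. (Direct check: xy = 790993 = 17^3 · (161).)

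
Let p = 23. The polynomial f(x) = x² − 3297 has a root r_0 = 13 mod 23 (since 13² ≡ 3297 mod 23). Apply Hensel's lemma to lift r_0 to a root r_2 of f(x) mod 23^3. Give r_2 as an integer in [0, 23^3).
r_2 = 3348 (mod 12167)

Hensel's recurrence: r_{i+1} = r_i − f(r_i)·(f′(r_i))^{-1} mod 23^{i+2}, with f′(x) = 2x. Iterate:
  r_0 = 13 (mod 23)
  r_1 = 174 (mod 529)
  r_2 = 3348 (mod 12167)
Final: r_2 = 3348, and one checks f(r_2) ≡ 0 mod 23^3.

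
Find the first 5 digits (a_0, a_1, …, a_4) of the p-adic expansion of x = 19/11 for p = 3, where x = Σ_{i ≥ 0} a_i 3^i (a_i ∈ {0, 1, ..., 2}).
(a_0, …, a_4) = (2, 1, 1, 2, 0)

v_3(19/11) = 0 (numerator and denominator both coprime to 3), so x ∈ ℤ_3^×. Compute digits iteratively via a_i = x_i mod 3, x_{i+1} = (x_i − a_i)/3, with x_0 = x:
  x_0 = 19/11;  a_0 = 2;  x_1 = (x_0 − 2)/3 = -1/11
  x_1 = -1/11;  a_1 = 1;  x_2 = (x_1 − 1)/3 = -4/11
  x_2 = -4/11;  a_2 = 1;  x_3 = (x_2 − 1)/3 = -5/11
  x_3 = -5/11;  a_3 = 2;  x_4 = (x_3 − 2)/3 = -9/11
  x_4 = -9/11;  a_4 = 0;  x_5 = (x_4 − 0)/3 = -3/11
Digits: (2, 1, 1, 2, 0).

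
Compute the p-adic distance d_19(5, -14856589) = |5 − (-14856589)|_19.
d_19(5, -14856589) = 1/2476099

Step 1 — x − y = 5 − (-14856589) = 14856594. Step 2 — v_19(14856594) = 5 (factor: 14856594 = (19^5 · 6); the sign does not affect v_p). Step 3 — |x − y|_19 = 19^{-5} = 1/2476099.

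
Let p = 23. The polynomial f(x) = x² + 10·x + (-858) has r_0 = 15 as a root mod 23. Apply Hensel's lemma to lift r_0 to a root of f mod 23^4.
r_3 = 102296 (mod 279841)

Hensel: r_{i+1} = r_i − f(r_i)·(f′(r_i))^{-1} mod 23^{i+2}, f′(x) = 2x + 10. Iterate:
  r_0 = 15 (mod 23)
  r_1 = 199 (mod 529)
  r_2 = 4960 (mod 12167)
  r_3 = 102296 (mod 279841)
Final: r = 102296 satisfies f(r) ≡ 0 mod 23^4.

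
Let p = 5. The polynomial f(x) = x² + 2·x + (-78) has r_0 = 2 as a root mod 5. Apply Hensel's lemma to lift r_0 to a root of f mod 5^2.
r_1 = 22 (mod 25)

Hensel: r_{i+1} = r_i − f(r_i)·(f′(r_i))^{-1} mod 5^{i+2}, f′(x) = 2x + 2. Iterate:
  r_0 = 2 (mod 5)
  r_1 = 22 (mod 25)
Final: r = 22 satisfies f(r) ≡ 0 mod 5^2.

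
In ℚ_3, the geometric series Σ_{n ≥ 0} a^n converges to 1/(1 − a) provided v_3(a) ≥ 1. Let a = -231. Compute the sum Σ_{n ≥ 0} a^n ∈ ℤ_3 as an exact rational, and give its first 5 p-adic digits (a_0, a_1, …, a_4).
Σ a^n = 1/(1 − a) = 1/232;  first 5 digits = (1, 1, 2, 0, 0)

v_3(a) = 1 ≥ 1, so the series converges in ℤ_3 to 1/(1 − a) = 1/(1 − (-231)) = 1/232. Expand this rational in ℤ_3: compute digits iteratively via d_i = x_i mod 3, x_{i+1} = (x_i − d_i)/3. The first 5 digits are (1, 1, 2, 0, 0).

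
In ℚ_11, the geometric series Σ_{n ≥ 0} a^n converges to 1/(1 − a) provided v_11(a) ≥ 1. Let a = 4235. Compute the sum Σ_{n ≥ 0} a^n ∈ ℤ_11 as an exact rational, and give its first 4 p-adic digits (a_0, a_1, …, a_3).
Σ a^n = 1/(1 − a) = -1/4234;  first 4 digits = (1, 0, 2, 3)

v_11(a) = 2 ≥ 1, so the series converges in ℤ_11 to 1/(1 − a) = 1/(1 − 4235) = -1/4234. Expand this rational in ℤ_11: compute digits iteratively via d_i = x_i mod 11, x_{i+1} = (x_i − d_i)/11. The first 4 digits are (1, 0, 2, 3).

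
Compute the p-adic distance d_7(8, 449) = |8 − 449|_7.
d_7(8, 449) = 1/49

Step 1 — x − y = 8 − 449 = -441. Step 2 — v_7(-441) = 2 (factor: -441 = −(7^2 · 9); the sign does not affect v_p). Step 3 — |x − y|_7 = 7^{-2} = 1/49.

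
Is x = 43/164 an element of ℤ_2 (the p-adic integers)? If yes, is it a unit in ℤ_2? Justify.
x ∉ ℤ_2 (v_2(x) = -2 < 0)

ℤ_2 = {x ∈ ℚ_2 : v_2(x) ≥ 0} and ℤ_2^× = {x ∈ ℤ_2 : v_2(x) = 0}. Here v_2(43/164) = v_2(num) − v_2(den) = -2; compare against these criteria.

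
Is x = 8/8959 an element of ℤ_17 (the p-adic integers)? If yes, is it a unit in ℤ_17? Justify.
x ∉ ℤ_17 (v_17(x) = -2 < 0)

ℤ_17 = {x ∈ ℚ_17 : v_17(x) ≥ 0} and ℤ_17^× = {x ∈ ℤ_17 : v_17(x) = 0}. Here v_17(8/8959) = v_17(num) − v_17(den) = -2; compare against these criteria.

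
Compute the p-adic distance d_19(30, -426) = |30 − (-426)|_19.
d_19(30, -426) = 1/19

Step 1 — x − y = 30 − (-426) = 456. Step 2 — v_19(456) = 1 (factor: 456 = (19^1 · 24); the sign does not affect v_p). Step 3 — |x − y|_19 = 19^{-1} = 1/19.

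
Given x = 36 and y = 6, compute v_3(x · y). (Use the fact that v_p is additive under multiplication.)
v_3(216) = 3

v_p(x) = 2 (factor: 36 = 3^2 · 4); v_p(y) = 1 (factor: 6 = 3^1 · 2). Additivity: v_p(xy) = v_p(x) + v_p(y) = 2 + 1 = 3. (Direct check: xy = 216 = 3^3 · (8).)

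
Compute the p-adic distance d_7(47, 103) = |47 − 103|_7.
d_7(47, 103) = 1/7

Step 1 — x − y = 47 − 103 = -56. Step 2 — v_7(-56) = 1 (factor: -56 = −(7^1 · 8); the sign does not affect v_p). Step 3 — |x − y|_7 = 7^{-1} = 1/7.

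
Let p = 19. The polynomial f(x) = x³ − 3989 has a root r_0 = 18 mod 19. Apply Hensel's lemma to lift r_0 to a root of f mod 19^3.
r_2 = 607 (mod 6859)

Hensel: r_{i+1} = r_i − f(r_i)/f′(r_i) mod 19^{i+2}, where f′(x) = 3x². Iterate:
  r_0 = 18 (mod 19)
  r_1 = 246 (mod 361)
  r_2 = 607 (mod 6859)
Final: r = 607 with f(r) ≡ 0 mod 19^3.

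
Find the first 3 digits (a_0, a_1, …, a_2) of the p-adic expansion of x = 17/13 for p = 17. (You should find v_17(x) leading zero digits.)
(a_0, …, a_2) = (0, 4, 5)

v_17(17/13) = 1, so a_0 = ... = a_0 = 0. Factor out: x = 17^1 · u with u = 1/13 a unit in ℤ_17. Expand u iteratively via a_{v+i} = u_i mod 17, u_{i+1} = (u_i − a_{v+i})/17:
  u_0 = 1/13;  a_1 = 4;  u_1 = (u_0 − 4)/17 = -3/13
  u_1 = -3/13;  a_2 = 5;  u_2 = (u_1 − 5)/17 = -4/13
Digits: (0, 4, 5).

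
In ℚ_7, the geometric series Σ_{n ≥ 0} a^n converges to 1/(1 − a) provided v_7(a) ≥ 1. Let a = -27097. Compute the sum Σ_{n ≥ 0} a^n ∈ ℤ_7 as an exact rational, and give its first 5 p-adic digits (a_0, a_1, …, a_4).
Σ a^n = 1/(1 − a) = 1/27098;  first 5 digits = (1, 0, 0, 5, 2)

v_7(a) = 3 ≥ 1, so the series converges in ℤ_7 to 1/(1 − a) = 1/(1 − (-27097)) = 1/27098. Expand this rational in ℤ_7: compute digits iteratively via d_i = x_i mod 7, x_{i+1} = (x_i − d_i)/7. The first 5 digits are (1, 0, 0, 5, 2).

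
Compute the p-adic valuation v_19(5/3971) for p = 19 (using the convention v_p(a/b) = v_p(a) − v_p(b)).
v_19(5/3971) = -2

Factor powers of 19 from the numerator and denominator of the reduced fraction: 5 = 19^0 · 5 and 3971 = 19^2 · 11. Apply v_p(a/b) = v_p(a) − v_p(b): v_19(5/3971) = 0 − 2 = -2.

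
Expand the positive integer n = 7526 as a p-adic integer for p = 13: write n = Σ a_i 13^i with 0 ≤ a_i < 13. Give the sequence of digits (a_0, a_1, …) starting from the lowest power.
(a_0, a_1, …) = (12, 6, 5, 3)

Repeated division by 13 gives the digits low-to-high: 7526 = 12 + 6·13^1 + 5·13^2 + 3·13^3. Digit sequence: (12, 6, 5, 3).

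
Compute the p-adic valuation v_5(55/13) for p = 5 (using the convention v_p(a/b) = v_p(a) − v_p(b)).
v_5(55/13) = 1

Factor powers of 5 from the numerator and denominator of the reduced fraction: 55 = 5^1 · 11 and 13 = 5^0 · 13. Apply v_p(a/b) = v_p(a) − v_p(b): v_5(55/13) = 1 − 0 = 1.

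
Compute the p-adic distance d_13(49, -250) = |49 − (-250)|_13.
d_13(49, -250) = 1/13

Step 1 — x − y = 49 − (-250) = 299. Step 2 — v_13(299) = 1 (factor: 299 = (13^1 · 23); the sign does not affect v_p). Step 3 — |x − y|_13 = 13^{-1} = 1/13.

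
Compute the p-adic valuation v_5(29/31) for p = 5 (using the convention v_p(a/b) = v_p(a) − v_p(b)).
v_5(29/31) = 0

Factor powers of 5 from the numerator and denominator of the reduced fraction: 29 = 5^0 · 29 and 31 = 5^0 · 31. Apply v_p(a/b) = v_p(a) − v_p(b): v_5(29/31) = 0 − 0 = 0.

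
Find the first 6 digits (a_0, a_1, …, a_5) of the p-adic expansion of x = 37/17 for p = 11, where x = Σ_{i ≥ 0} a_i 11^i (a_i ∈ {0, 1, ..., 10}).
(a_0, …, a_5) = (8, 4, 8, 7, 9, 3)

v_11(37/17) = 0 (numerator and denominator both coprime to 11), so x ∈ ℤ_11^×. Compute digits iteratively via a_i = x_i mod 11, x_{i+1} = (x_i − a_i)/11, with x_0 = x:
  x_0 = 37/17;  a_0 = 8;  x_1 = (x_0 − 8)/11 = -9/17
  x_1 = -9/17;  a_1 = 4;  x_2 = (x_1 − 4)/11 = -7/17
  x_2 = -7/17;  a_2 = 8;  x_3 = (x_2 − 8)/11 = -13/17
  x_3 = -13/17;  a_3 = 7;  x_4 = (x_3 − 7)/11 = -12/17
  x_4 = -12/17;  a_4 = 9;  x_5 = (x_4 − 9)/11 = -15/17
  x_5 = -15/17;  a_5 = 3;  x_6 = (x_5 − 3)/11 = -6/17
Digits: (8, 4, 8, 7, 9, 3).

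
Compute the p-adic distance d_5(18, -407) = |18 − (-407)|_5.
d_5(18, -407) = 1/25

Step 1 — x − y = 18 − (-407) = 425. Step 2 — v_5(425) = 2 (factor: 425 = (5^2 · 17); the sign does not affect v_p). Step 3 — |x − y|_5 = 5^{-2} = 1/25.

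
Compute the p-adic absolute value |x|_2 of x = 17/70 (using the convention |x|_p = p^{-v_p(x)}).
|17/70|_2 = 2

Step 1 — compute v_2(x) by factoring powers of 2 out of the numerator and denominator: v_2(17/70) = -1. Step 2 — apply |x|_p = p^{-v_p(x)} = 2^{1} = 2.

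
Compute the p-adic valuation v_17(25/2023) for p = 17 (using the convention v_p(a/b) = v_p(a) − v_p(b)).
v_17(25/2023) = -2

Factor powers of 17 from the numerator and denominator of the reduced fraction: 25 = 17^0 · 25 and 2023 = 17^2 · 7. Apply v_p(a/b) = v_p(a) − v_p(b): v_17(25/2023) = 0 − 2 = -2.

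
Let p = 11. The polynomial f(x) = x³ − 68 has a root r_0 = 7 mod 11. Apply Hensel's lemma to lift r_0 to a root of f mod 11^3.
r_2 = 271 (mod 1331)

Hensel: r_{i+1} = r_i − f(r_i)/f′(r_i) mod 11^{i+2}, where f′(x) = 3x². Iterate:
  r_0 = 7 (mod 11)
  r_1 = 29 (mod 121)
  r_2 = 271 (mod 1331)
Final: r = 271 with f(r) ≡ 0 mod 11^3.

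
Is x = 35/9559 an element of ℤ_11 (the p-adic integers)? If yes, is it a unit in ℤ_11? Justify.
x ∉ ℤ_11 (v_11(x) = -2 < 0)

ℤ_11 = {x ∈ ℚ_11 : v_11(x) ≥ 0} and ℤ_11^× = {x ∈ ℤ_11 : v_11(x) = 0}. Here v_11(35/9559) = v_11(num) − v_11(den) = -2; compare against these criteria.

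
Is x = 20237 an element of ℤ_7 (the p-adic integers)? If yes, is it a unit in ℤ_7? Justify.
x ∈ ℤ_7 but not a unit; v_7(x) = 3 > 0

ℤ_7 = {x ∈ ℚ_7 : v_7(x) ≥ 0} and ℤ_7^× = {x ∈ ℤ_7 : v_7(x) = 0}. Here v_7(20237) = v_7(num) − v_7(den) = 3; compare against these criteria.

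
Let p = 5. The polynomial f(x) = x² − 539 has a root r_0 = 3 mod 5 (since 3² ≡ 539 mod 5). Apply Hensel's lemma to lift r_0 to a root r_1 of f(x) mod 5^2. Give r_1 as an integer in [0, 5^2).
r_1 = 8 (mod 25)

Hensel's recurrence: r_{i+1} = r_i − f(r_i)·(f′(r_i))^{-1} mod 5^{i+2}, with f′(x) = 2x. Iterate:
  r_0 = 3 (mod 5)
  r_1 = 8 (mod 25)
Final: r_1 = 8, and one checks f(r_1) ≡ 0 mod 5^2.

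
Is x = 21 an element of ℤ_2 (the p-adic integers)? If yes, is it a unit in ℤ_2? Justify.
x ∈ ℤ_2^× (unit); v_2(x) = 0

ℤ_2 = {x ∈ ℚ_2 : v_2(x) ≥ 0} and ℤ_2^× = {x ∈ ℤ_2 : v_2(x) = 0}. Here v_2(21) = v_2(num) − v_2(den) = 0; compare against these criteria.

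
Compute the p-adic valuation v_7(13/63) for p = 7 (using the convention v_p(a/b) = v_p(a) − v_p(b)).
v_7(13/63) = -1

Factor powers of 7 from the numerator and denominator of the reduced fraction: 13 = 7^0 · 13 and 63 = 7^1 · 9. Apply v_p(a/b) = v_p(a) − v_p(b): v_7(13/63) = 0 − 1 = -1.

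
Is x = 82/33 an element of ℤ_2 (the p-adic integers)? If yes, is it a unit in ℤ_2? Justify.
x ∈ ℤ_2 but not a unit; v_2(x) = 1 > 0

ℤ_2 = {x ∈ ℚ_2 : v_2(x) ≥ 0} and ℤ_2^× = {x ∈ ℤ_2 : v_2(x) = 0}. Here v_2(82/33) = v_2(num) − v_2(den) = 1; compare against these criteria.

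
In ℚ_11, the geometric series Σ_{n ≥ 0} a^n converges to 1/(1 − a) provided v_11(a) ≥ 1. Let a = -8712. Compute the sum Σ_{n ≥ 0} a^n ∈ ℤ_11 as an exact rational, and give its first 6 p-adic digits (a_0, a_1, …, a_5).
Σ a^n = 1/(1 − a) = 1/8713;  first 6 digits = (1, 0, 5, 4, 2, 9)

v_11(a) = 2 ≥ 1, so the series converges in ℤ_11 to 1/(1 − a) = 1/(1 − (-8712)) = 1/8713. Expand this rational in ℤ_11: compute digits iteratively via d_i = x_i mod 11, x_{i+1} = (x_i − d_i)/11. The first 6 digits are (1, 0, 5, 4, 2, 9).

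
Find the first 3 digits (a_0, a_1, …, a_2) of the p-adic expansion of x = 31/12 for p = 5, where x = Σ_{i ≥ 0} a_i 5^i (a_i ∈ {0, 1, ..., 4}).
(a_0, …, a_2) = (3, 2, 0)

v_5(31/12) = 0 (numerator and denominator both coprime to 5), so x ∈ ℤ_5^×. Compute digits iteratively via a_i = x_i mod 5, x_{i+1} = (x_i − a_i)/5, with x_0 = x:
  x_0 = 31/12;  a_0 = 3;  x_1 = (x_0 − 3)/5 = -1/12
  x_1 = -1/12;  a_1 = 2;  x_2 = (x_1 − 2)/5 = -5/12
  x_2 = -5/12;  a_2 = 0;  x_3 = (x_2 − 0)/5 = -1/12
Digits: (3, 2, 0).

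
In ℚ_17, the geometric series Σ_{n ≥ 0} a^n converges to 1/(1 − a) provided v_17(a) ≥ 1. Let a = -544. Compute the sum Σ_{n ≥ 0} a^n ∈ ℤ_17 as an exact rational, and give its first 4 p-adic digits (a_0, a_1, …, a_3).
Σ a^n = 1/(1 − a) = 1/545;  first 4 digits = (1, 2, 2, 0)

v_17(a) = 1 ≥ 1, so the series converges in ℤ_17 to 1/(1 − a) = 1/(1 − (-544)) = 1/545. Expand this rational in ℤ_17: compute digits iteratively via d_i = x_i mod 17, x_{i+1} = (x_i − d_i)/17. The first 4 digits are (1, 2, 2, 0).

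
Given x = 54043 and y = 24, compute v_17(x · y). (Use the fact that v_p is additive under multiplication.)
v_17(1297032) = 3

v_p(x) = 3 (factor: 54043 = 17^3 · 11); v_p(y) = 0 (factor: 24 = 17^0 · 24). Additivity: v_p(xy) = v_p(x) + v_p(y) = 3 + 0 = 3. (Direct check: xy = 1297032 = 17^3 · (264).)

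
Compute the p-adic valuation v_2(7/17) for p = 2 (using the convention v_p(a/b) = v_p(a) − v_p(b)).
v_2(7/17) = 0

Factor powers of 2 from the numerator and denominator of the reduced fraction: 7 = 2^0 · 7 and 17 = 2^0 · 17. Apply v_p(a/b) = v_p(a) − v_p(b): v_2(7/17) = 0 − 0 = 0.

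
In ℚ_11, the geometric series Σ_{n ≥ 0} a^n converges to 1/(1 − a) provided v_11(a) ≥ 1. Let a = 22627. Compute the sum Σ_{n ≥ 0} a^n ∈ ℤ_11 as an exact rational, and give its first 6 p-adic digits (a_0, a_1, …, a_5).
Σ a^n = 1/(1 − a) = -1/22626;  first 6 digits = (1, 0, 0, 6, 1, 0)

v_11(a) = 3 ≥ 1, so the series converges in ℤ_11 to 1/(1 − a) = 1/(1 − 22627) = -1/22626. Expand this rational in ℤ_11: compute digits iteratively via d_i = x_i mod 11, x_{i+1} = (x_i − d_i)/11. The first 6 digits are (1, 0, 0, 6, 1, 0).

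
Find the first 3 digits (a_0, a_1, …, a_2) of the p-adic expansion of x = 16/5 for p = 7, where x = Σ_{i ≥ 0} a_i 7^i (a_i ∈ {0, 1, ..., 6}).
(a_0, …, a_2) = (6, 1, 4)

v_7(16/5) = 0 (numerator and denominator both coprime to 7), so x ∈ ℤ_7^×. Compute digits iteratively via a_i = x_i mod 7, x_{i+1} = (x_i − a_i)/7, with x_0 = x:
  x_0 = 16/5;  a_0 = 6;  x_1 = (x_0 − 6)/7 = -2/5
  x_1 = -2/5;  a_1 = 1;  x_2 = (x_1 − 1)/7 = -1/5
  x_2 = -1/5;  a_2 = 4;  x_3 = (x_2 − 4)/7 = -3/5
Digits: (6, 1, 4).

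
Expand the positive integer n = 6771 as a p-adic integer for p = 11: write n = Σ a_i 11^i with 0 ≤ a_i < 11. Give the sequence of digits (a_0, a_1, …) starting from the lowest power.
(a_0, a_1, …) = (6, 10, 0, 5)

Repeated division by 11 gives the digits low-to-high: 6771 = 6 + 10·11^1 + 5·11^3. Digit sequence: (6, 10, 0, 5).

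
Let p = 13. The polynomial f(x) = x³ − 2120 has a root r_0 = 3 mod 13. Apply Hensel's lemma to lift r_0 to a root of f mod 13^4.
r_3 = 6321 (mod 28561)

Hensel: r_{i+1} = r_i − f(r_i)/f′(r_i) mod 13^{i+2}, where f′(x) = 3x². Iterate:
  r_0 = 3 (mod 13)
  r_1 = 68 (mod 169)
  r_2 = 1927 (mod 2197)
  r_3 = 6321 (mod 28561)
Final: r = 6321 with f(r) ≡ 0 mod 13^4.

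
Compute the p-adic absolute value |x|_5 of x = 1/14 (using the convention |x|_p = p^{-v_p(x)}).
|1/14|_5 = 1

Step 1 — compute v_5(x) by factoring powers of 5 out of the numerator and denominator: v_5(1/14) = 0. Step 2 — apply |x|_p = p^{-v_p(x)} = 5^{0} = 1.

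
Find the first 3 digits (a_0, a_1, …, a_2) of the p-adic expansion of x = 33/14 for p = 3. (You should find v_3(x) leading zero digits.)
(a_0, …, a_2) = (0, 1, 1)

v_3(33/14) = 1, so a_0 = ... = a_0 = 0. Factor out: x = 3^1 · u with u = 11/14 a unit in ℤ_3. Expand u iteratively via a_{v+i} = u_i mod 3, u_{i+1} = (u_i − a_{v+i})/3:
  u_0 = 11/14;  a_1 = 1;  u_1 = (u_0 − 1)/3 = -1/14
  u_1 = -1/14;  a_2 = 1;  u_2 = (u_1 − 1)/3 = -5/14
Digits: (0, 1, 1).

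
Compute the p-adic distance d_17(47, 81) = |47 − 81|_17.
d_17(47, 81) = 1/17

Step 1 — x − y = 47 − 81 = -34. Step 2 — v_17(-34) = 1 (factor: -34 = −(17^1 · 2); the sign does not affect v_p). Step 3 — |x − y|_17 = 17^{-1} = 1/17.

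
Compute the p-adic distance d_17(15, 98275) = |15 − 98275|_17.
d_17(15, 98275) = 1/4913

Step 1 — x − y = 15 − 98275 = -98260. Step 2 — v_17(-98260) = 3 (factor: -98260 = −(17^3 · 20); the sign does not affect v_p). Step 3 — |x − y|_17 = 17^{-3} = 1/4913.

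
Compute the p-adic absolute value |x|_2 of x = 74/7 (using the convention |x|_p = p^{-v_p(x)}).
|74/7|_2 = 1/2

Step 1 — compute v_2(x) by factoring powers of 2 out of the numerator and denominator: v_2(74/7) = 1. Step 2 — apply |x|_p = p^{-v_p(x)} = 2^{-1} = 1/2.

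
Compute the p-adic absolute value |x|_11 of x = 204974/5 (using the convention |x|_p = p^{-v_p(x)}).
|204974/5|_11 = 1/14641

Step 1 — compute v_11(x) by factoring powers of 11 out of the numerator and denominator: v_11(204974/5) = 4. Step 2 — apply |x|_p = p^{-v_p(x)} = 11^{-4} = 1/14641.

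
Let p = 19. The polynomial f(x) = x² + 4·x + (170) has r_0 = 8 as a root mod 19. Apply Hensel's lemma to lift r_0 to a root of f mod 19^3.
r_2 = 2630 (mod 6859)

Hensel: r_{i+1} = r_i − f(r_i)·(f′(r_i))^{-1} mod 19^{i+2}, f′(x) = 2x + 4. Iterate:
  r_0 = 8 (mod 19)
  r_1 = 103 (mod 361)
  r_2 = 2630 (mod 6859)
Final: r = 2630 satisfies f(r) ≡ 0 mod 19^3.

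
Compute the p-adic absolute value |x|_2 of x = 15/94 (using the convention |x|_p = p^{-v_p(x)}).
|15/94|_2 = 2

Step 1 — compute v_2(x) by factoring powers of 2 out of the numerator and denominator: v_2(15/94) = -1. Step 2 — apply |x|_p = p^{-v_p(x)} = 2^{1} = 2.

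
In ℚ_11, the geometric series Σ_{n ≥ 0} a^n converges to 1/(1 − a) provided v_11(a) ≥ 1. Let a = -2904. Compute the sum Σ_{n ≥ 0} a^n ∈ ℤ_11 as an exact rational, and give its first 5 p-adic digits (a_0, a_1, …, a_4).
Σ a^n = 1/(1 − a) = 1/2905;  first 5 digits = (1, 0, 9, 8, 3)

v_11(a) = 2 ≥ 1, so the series converges in ℤ_11 to 1/(1 − a) = 1/(1 − (-2904)) = 1/2905. Expand this rational in ℤ_11: compute digits iteratively via d_i = x_i mod 11, x_{i+1} = (x_i − d_i)/11. The first 5 digits are (1, 0, 9, 8, 3).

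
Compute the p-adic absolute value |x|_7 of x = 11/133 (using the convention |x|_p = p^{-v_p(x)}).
|11/133|_7 = 7

Step 1 — compute v_7(x) by factoring powers of 7 out of the numerator and denominator: v_7(11/133) = -1. Step 2 — apply |x|_p = p^{-v_p(x)} = 7^{1} = 7.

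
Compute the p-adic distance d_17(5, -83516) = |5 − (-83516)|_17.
d_17(5, -83516) = 1/83521

Step 1 — x − y = 5 − (-83516) = 83521. Step 2 — v_17(83521) = 4 (factor: 83521 = (17^4 · 1); the sign does not affect v_p). Step 3 — |x − y|_17 = 17^{-4} = 1/83521.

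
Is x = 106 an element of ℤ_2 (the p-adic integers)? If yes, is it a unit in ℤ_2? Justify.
x ∈ ℤ_2 but not a unit; v_2(x) = 1 > 0

ℤ_2 = {x ∈ ℚ_2 : v_2(x) ≥ 0} and ℤ_2^× = {x ∈ ℤ_2 : v_2(x) = 0}. Here v_2(106) = v_2(num) − v_2(den) = 1; compare against these criteria.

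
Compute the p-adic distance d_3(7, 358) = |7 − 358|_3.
d_3(7, 358) = 1/27

Step 1 — x − y = 7 − 358 = -351. Step 2 — v_3(-351) = 3 (factor: -351 = −(3^3 · 13); the sign does not affect v_p). Step 3 — |x − y|_3 = 3^{-3} = 1/27.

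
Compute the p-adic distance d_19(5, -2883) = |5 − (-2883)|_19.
d_19(5, -2883) = 1/361

Step 1 — x − y = 5 − (-2883) = 2888. Step 2 — v_19(2888) = 2 (factor: 2888 = (19^2 · 8); the sign does not affect v_p). Step 3 — |x − y|_19 = 19^{-2} = 1/361.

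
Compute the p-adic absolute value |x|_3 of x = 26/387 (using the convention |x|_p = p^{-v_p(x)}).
|26/387|_3 = 9

Step 1 — compute v_3(x) by factoring powers of 3 out of the numerator and denominator: v_3(26/387) = -2. Step 2 — apply |x|_p = p^{-v_p(x)} = 3^{2} = 9.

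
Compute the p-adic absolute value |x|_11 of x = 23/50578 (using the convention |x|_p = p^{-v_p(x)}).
|23/50578|_11 = 1331

Step 1 — compute v_11(x) by factoring powers of 11 out of the numerator and denominator: v_11(23/50578) = -3. Step 2 — apply |x|_p = p^{-v_p(x)} = 11^{3} = 1331.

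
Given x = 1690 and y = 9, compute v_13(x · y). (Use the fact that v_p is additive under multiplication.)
v_13(15210) = 2

v_p(x) = 2 (factor: 1690 = 13^2 · 10); v_p(y) = 0 (factor: 9 = 13^0 · 9). Additivity: v_p(xy) = v_p(x) + v_p(y) = 2 + 0 = 2. (Direct check: xy = 15210 = 13^2 · (90).)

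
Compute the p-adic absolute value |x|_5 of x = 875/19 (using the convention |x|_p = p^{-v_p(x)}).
|875/19|_5 = 1/125

Step 1 — compute v_5(x) by factoring powers of 5 out of the numerator and denominator: v_5(875/19) = 3. Step 2 — apply |x|_p = p^{-v_p(x)} = 5^{-3} = 1/125.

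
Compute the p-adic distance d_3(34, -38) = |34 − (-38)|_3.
d_3(34, -38) = 1/9

Step 1 — x − y = 34 − (-38) = 72. Step 2 — v_3(72) = 2 (factor: 72 = (3^2 · 8); the sign does not affect v_p). Step 3 — |x − y|_3 = 3^{-2} = 1/9.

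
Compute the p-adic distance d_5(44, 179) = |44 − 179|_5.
d_5(44, 179) = 1/5

Step 1 — x − y = 44 − 179 = -135. Step 2 — v_5(-135) = 1 (factor: -135 = −(5^1 · 27); the sign does not affect v_p). Step 3 — |x − y|_5 = 5^{-1} = 1/5.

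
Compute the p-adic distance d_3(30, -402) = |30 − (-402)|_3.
d_3(30, -402) = 1/27

Step 1 — x − y = 30 − (-402) = 432. Step 2 — v_3(432) = 3 (factor: 432 = (3^3 · 16); the sign does not affect v_p). Step 3 — |x − y|_3 = 3^{-3} = 1/27.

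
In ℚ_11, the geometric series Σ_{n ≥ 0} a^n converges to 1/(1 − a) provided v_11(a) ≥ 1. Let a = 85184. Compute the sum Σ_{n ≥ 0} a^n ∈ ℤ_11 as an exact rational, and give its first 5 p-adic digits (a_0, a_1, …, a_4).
Σ a^n = 1/(1 − a) = -1/85183;  first 5 digits = (1, 0, 0, 9, 5)

v_11(a) = 3 ≥ 1, so the series converges in ℤ_11 to 1/(1 − a) = 1/(1 − 85184) = -1/85183. Expand this rational in ℤ_11: compute digits iteratively via d_i = x_i mod 11, x_{i+1} = (x_i − d_i)/11. The first 5 digits are (1, 0, 0, 9, 5).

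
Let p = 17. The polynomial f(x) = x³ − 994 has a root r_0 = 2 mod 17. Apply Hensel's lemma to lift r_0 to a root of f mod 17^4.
r_3 = 325 (mod 83521)

Hensel: r_{i+1} = r_i − f(r_i)/f′(r_i) mod 17^{i+2}, where f′(x) = 3x². Iterate:
  r_0 = 2 (mod 17)
  r_1 = 36 (mod 289)
  r_2 = 325 (mod 4913)
  r_3 = 325 (mod 83521)
Final: r = 325 with f(r) ≡ 0 mod 17^4.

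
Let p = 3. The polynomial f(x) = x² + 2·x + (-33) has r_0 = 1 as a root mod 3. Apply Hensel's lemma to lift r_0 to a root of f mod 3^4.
r_3 = 13 (mod 81)

Hensel: r_{i+1} = r_i − f(r_i)·(f′(r_i))^{-1} mod 3^{i+2}, f′(x) = 2x + 2. Iterate:
  r_0 = 1 (mod 3)
  r_1 = 4 (mod 9)
  r_2 = 13 (mod 27)
  r_3 = 13 (mod 81)
Final: r = 13 satisfies f(r) ≡ 0 mod 3^4.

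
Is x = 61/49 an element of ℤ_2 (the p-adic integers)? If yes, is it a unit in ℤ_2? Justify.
x ∈ ℤ_2^× (unit); v_2(x) = 0

ℤ_2 = {x ∈ ℚ_2 : v_2(x) ≥ 0} and ℤ_2^× = {x ∈ ℤ_2 : v_2(x) = 0}. Here v_2(61/49) = v_2(num) − v_2(den) = 0; compare against these criteria.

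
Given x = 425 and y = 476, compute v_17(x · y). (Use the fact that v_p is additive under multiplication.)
v_17(202300) = 2

v_p(x) = 1 (factor: 425 = 17^1 · 25); v_p(y) = 1 (factor: 476 = 17^1 · 28). Additivity: v_p(xy) = v_p(x) + v_p(y) = 1 + 1 = 2. (Direct check: xy = 202300 = 17^2 · (700).)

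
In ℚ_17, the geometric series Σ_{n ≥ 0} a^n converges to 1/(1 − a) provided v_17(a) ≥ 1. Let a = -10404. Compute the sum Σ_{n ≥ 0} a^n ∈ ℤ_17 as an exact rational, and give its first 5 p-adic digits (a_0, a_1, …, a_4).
Σ a^n = 1/(1 − a) = 1/10405;  first 5 digits = (1, 0, 15, 14, 3)

v_17(a) = 2 ≥ 1, so the series converges in ℤ_17 to 1/(1 − a) = 1/(1 − (-10404)) = 1/10405. Expand this rational in ℤ_17: compute digits iteratively via d_i = x_i mod 17, x_{i+1} = (x_i − d_i)/17. The first 5 digits are (1, 0, 15, 14, 3).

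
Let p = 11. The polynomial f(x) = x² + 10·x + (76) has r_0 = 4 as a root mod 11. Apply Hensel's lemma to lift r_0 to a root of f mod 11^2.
r_1 = 37 (mod 121)

Hensel: r_{i+1} = r_i − f(r_i)·(f′(r_i))^{-1} mod 11^{i+2}, f′(x) = 2x + 10. Iterate:
  r_0 = 4 (mod 11)
  r_1 = 37 (mod 121)
Final: r = 37 satisfies f(r) ≡ 0 mod 11^2.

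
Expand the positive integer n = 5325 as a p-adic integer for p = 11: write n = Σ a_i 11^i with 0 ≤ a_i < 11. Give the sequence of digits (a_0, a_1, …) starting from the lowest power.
(a_0, a_1, …) = (1, 0, 0, 4)

Repeated division by 11 gives the digits low-to-high: 5325 = 1 + 4·11^3. Digit sequence: (1, 0, 0, 4).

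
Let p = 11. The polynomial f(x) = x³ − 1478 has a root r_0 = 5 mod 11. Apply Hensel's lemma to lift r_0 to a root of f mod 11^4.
r_3 = 11126 (mod 14641)

Hensel: r_{i+1} = r_i − f(r_i)/f′(r_i) mod 11^{i+2}, where f′(x) = 3x². Iterate:
  r_0 = 5 (mod 11)
  r_1 = 115 (mod 121)
  r_2 = 478 (mod 1331)
  r_3 = 11126 (mod 14641)
Final: r = 11126 with f(r) ≡ 0 mod 11^4.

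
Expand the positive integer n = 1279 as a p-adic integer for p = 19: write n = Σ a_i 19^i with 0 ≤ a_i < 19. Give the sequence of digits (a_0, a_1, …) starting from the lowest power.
(a_0, a_1, …) = (6, 10, 3)

Repeated division by 19 gives the digits low-to-high: 1279 = 6 + 10·19^1 + 3·19^2. Digit sequence: (6, 10, 3).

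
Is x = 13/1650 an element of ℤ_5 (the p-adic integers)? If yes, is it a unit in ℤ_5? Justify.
x ∉ ℤ_5 (v_5(x) = -2 < 0)

ℤ_5 = {x ∈ ℚ_5 : v_5(x) ≥ 0} and ℤ_5^× = {x ∈ ℤ_5 : v_5(x) = 0}. Here v_5(13/1650) = v_5(num) − v_5(den) = -2; compare against these criteria.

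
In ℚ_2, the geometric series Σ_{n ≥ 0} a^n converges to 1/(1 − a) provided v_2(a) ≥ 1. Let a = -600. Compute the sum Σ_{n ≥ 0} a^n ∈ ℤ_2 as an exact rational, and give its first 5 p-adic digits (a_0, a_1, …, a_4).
Σ a^n = 1/(1 − a) = 1/601;  first 5 digits = (1, 0, 0, 1, 0)

v_2(a) = 3 ≥ 1, so the series converges in ℤ_2 to 1/(1 − a) = 1/(1 − (-600)) = 1/601. Expand this rational in ℤ_2: compute digits iteratively via d_i = x_i mod 2, x_{i+1} = (x_i − d_i)/2. The first 5 digits are (1, 0, 0, 1, 0).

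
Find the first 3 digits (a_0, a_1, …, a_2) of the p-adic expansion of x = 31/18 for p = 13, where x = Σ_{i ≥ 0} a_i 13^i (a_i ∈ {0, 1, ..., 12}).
(a_0, …, a_2) = (1, 8, 3)

v_13(31/18) = 0 (numerator and denominator both coprime to 13), so x ∈ ℤ_13^×. Compute digits iteratively via a_i = x_i mod 13, x_{i+1} = (x_i − a_i)/13, with x_0 = x:
  x_0 = 31/18;  a_0 = 1;  x_1 = (x_0 − 1)/13 = 1/18
  x_1 = 1/18;  a_1 = 8;  x_2 = (x_1 − 8)/13 = -11/18
  x_2 = -11/18;  a_2 = 3;  x_3 = (x_2 − 3)/13 = -5/18
Digits: (1, 8, 3).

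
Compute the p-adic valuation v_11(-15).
v_11(-15) = 0

v_11(n) is the largest exponent k such that 11^k divides n. Factor out: -15 = -11^0 · 15. (Sign doesn't affect v_p.) So v_11(-15) = 0.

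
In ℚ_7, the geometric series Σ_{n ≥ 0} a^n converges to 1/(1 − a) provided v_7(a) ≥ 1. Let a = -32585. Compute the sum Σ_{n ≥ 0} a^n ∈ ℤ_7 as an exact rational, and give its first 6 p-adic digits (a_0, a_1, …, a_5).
Σ a^n = 1/(1 − a) = 1/32586;  first 6 digits = (1, 0, 0, 3, 0, 5)

v_7(a) = 3 ≥ 1, so the series converges in ℤ_7 to 1/(1 − a) = 1/(1 − (-32585)) = 1/32586. Expand this rational in ℤ_7: compute digits iteratively via d_i = x_i mod 7, x_{i+1} = (x_i − d_i)/7. The first 6 digits are (1, 0, 0, 3, 0, 5).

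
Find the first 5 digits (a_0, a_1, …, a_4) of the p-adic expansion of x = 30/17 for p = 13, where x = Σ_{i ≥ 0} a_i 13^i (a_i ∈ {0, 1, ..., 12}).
(a_0, …, a_4) = (1, 10, 0, 3, 12)

v_13(30/17) = 0 (numerator and denominator both coprime to 13), so x ∈ ℤ_13^×. Compute digits iteratively via a_i = x_i mod 13, x_{i+1} = (x_i − a_i)/13, with x_0 = x:
  x_0 = 30/17;  a_0 = 1;  x_1 = (x_0 − 1)/13 = 1/17
  x_1 = 1/17;  a_1 = 10;  x_2 = (x_1 − 10)/13 = -13/17
  x_2 = -13/17;  a_2 = 0;  x_3 = (x_2 − 0)/13 = -1/17
  x_3 = -1/17;  a_3 = 3;  x_4 = (x_3 − 3)/13 = -4/17
  x_4 = -4/17;  a_4 = 12;  x_5 = (x_4 − 12)/13 = -16/17
Digits: (1, 10, 0, 3, 12).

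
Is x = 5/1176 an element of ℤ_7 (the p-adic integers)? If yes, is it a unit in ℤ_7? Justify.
x ∉ ℤ_7 (v_7(x) = -2 < 0)

ℤ_7 = {x ∈ ℚ_7 : v_7(x) ≥ 0} and ℤ_7^× = {x ∈ ℤ_7 : v_7(x) = 0}. Here v_7(5/1176) = v_7(num) − v_7(den) = -2; compare against these criteria.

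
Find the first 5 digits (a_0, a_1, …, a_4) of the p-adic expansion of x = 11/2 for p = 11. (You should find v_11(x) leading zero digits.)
(a_0, …, a_4) = (0, 6, 5, 5, 5)

v_11(11/2) = 1, so a_0 = ... = a_0 = 0. Factor out: x = 11^1 · u with u = 1/2 a unit in ℤ_11. Expand u iteratively via a_{v+i} = u_i mod 11, u_{i+1} = (u_i − a_{v+i})/11:
  u_0 = 1/2;  a_1 = 6;  u_1 = (u_0 − 6)/11 = -1/2
  u_1 = -1/2;  a_2 = 5;  u_2 = (u_1 − 5)/11 = -1/2
  u_2 = -1/2;  a_3 = 5;  u_3 = (u_2 − 5)/11 = -1/2
  u_3 = -1/2;  a_4 = 5;  u_4 = (u_3 − 5)/11 = -1/2
Digits: (0, 6, 5, 5, 5).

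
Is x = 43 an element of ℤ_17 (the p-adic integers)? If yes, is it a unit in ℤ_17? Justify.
x ∈ ℤ_17^× (unit); v_17(x) = 0

ℤ_17 = {x ∈ ℚ_17 : v_17(x) ≥ 0} and ℤ_17^× = {x ∈ ℤ_17 : v_17(x) = 0}. Here v_17(43) = v_17(num) − v_17(den) = 0; compare against these criteria.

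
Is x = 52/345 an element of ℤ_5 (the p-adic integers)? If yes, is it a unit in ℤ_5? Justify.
x ∉ ℤ_5 (v_5(x) = -1 < 0)

ℤ_5 = {x ∈ ℚ_5 : v_5(x) ≥ 0} and ℤ_5^× = {x ∈ ℤ_5 : v_5(x) = 0}. Here v_5(52/345) = v_5(num) − v_5(den) = -1; compare against these criteria.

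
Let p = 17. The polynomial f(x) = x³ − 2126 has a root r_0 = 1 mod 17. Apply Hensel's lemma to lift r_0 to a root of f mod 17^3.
r_2 = 1191 (mod 4913)

Hensel: r_{i+1} = r_i − f(r_i)/f′(r_i) mod 17^{i+2}, where f′(x) = 3x². Iterate:
  r_0 = 1 (mod 17)
  r_1 = 35 (mod 289)
  r_2 = 1191 (mod 4913)
Final: r = 1191 with f(r) ≡ 0 mod 17^3.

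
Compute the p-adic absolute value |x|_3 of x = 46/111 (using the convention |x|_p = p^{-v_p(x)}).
|46/111|_3 = 3

Step 1 — compute v_3(x) by factoring powers of 3 out of the numerator and denominator: v_3(46/111) = -1. Step 2 — apply |x|_p = p^{-v_p(x)} = 3^{1} = 3.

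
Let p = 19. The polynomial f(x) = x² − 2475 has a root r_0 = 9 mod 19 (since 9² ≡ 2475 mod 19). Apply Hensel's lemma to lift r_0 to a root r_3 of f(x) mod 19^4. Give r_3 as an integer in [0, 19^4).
r_3 = 106998 (mod 130321)

Hensel's recurrence: r_{i+1} = r_i − f(r_i)·(f′(r_i))^{-1} mod 19^{i+2}, with f′(x) = 2x. Iterate:
  r_0 = 9 (mod 19)
  r_1 = 142 (mod 361)
  r_2 = 4113 (mod 6859)
  r_3 = 106998 (mod 130321)
Final: r_3 = 106998, and one checks f(r_3) ≡ 0 mod 19^4.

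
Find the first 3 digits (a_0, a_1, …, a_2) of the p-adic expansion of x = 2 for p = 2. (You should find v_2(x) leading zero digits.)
(a_0, …, a_2) = (0, 1, 0)

v_2(2) = 1, so a_0 = ... = a_0 = 0. Factor out: x = 2^1 · u with u = 1 a unit in ℤ_2. Expand u iteratively via a_{v+i} = u_i mod 2, u_{i+1} = (u_i − a_{v+i})/2:
  u_0 = 1;  a_1 = 1;  u_1 = (u_0 − 1)/2 = 0
  u_1 = 0;  a_2 = 0;  u_2 = (u_1 − 0)/2 = 0
Digits: (0, 1, 0).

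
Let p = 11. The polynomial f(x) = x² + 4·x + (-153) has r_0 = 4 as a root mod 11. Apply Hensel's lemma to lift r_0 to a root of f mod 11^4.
r_3 = 13435 (mod 14641)

Hensel: r_{i+1} = r_i − f(r_i)·(f′(r_i))^{-1} mod 11^{i+2}, f′(x) = 2x + 4. Iterate:
  r_0 = 4 (mod 11)
  r_1 = 4 (mod 121)
  r_2 = 125 (mod 1331)
  r_3 = 13435 (mod 14641)
Final: r = 13435 satisfies f(r) ≡ 0 mod 11^4.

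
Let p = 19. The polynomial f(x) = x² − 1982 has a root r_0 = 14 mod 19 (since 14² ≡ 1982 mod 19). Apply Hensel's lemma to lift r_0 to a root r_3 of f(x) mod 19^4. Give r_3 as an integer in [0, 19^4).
r_3 = 42650 (mod 130321)

Hensel's recurrence: r_{i+1} = r_i − f(r_i)·(f′(r_i))^{-1} mod 19^{i+2}, with f′(x) = 2x. Iterate:
  r_0 = 14 (mod 19)
  r_1 = 52 (mod 361)
  r_2 = 1496 (mod 6859)
  r_3 = 42650 (mod 130321)
Final: r_3 = 42650, and one checks f(r_3) ≡ 0 mod 19^4.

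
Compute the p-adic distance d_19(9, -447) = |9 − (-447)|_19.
d_19(9, -447) = 1/19

Step 1 — x − y = 9 − (-447) = 456. Step 2 — v_19(456) = 1 (factor: 456 = (19^1 · 24); the sign does not affect v_p). Step 3 — |x − y|_19 = 19^{-1} = 1/19.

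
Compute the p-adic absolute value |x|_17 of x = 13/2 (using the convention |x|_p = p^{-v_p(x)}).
|13/2|_17 = 1

Step 1 — compute v_17(x) by factoring powers of 17 out of the numerator and denominator: v_17(13/2) = 0. Step 2 — apply |x|_p = p^{-v_p(x)} = 17^{0} = 1.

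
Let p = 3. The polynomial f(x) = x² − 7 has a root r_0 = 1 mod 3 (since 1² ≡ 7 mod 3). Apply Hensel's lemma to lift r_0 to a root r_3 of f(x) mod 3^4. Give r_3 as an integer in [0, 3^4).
r_3 = 13 (mod 81)

Hensel's recurrence: r_{i+1} = r_i − f(r_i)·(f′(r_i))^{-1} mod 3^{i+2}, with f′(x) = 2x. Iterate:
  r_0 = 1 (mod 3)
  r_1 = 4 (mod 9)
  r_2 = 13 (mod 27)
  r_3 = 13 (mod 81)
Final: r_3 = 13, and one checks f(r_3) ≡ 0 mod 3^4.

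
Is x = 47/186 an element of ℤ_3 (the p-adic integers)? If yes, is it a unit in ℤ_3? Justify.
x ∉ ℤ_3 (v_3(x) = -1 < 0)

ℤ_3 = {x ∈ ℚ_3 : v_3(x) ≥ 0} and ℤ_3^× = {x ∈ ℤ_3 : v_3(x) = 0}. Here v_3(47/186) = v_3(num) − v_3(den) = -1; compare against these criteria.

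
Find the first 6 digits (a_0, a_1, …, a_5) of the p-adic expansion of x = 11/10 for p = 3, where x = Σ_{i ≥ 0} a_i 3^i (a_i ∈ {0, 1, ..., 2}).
(a_0, …, a_5) = (2, 0, 2, 2, 0, 0)

v_3(11/10) = 0 (numerator and denominator both coprime to 3), so x ∈ ℤ_3^×. Compute digits iteratively via a_i = x_i mod 3, x_{i+1} = (x_i − a_i)/3, with x_0 = x:
  x_0 = 11/10;  a_0 = 2;  x_1 = (x_0 − 2)/3 = -3/10
  x_1 = -3/10;  a_1 = 0;  x_2 = (x_1 − 0)/3 = -1/10
  x_2 = -1/10;  a_2 = 2;  x_3 = (x_2 − 2)/3 = -7/10
  x_3 = -7/10;  a_3 = 2;  x_4 = (x_3 − 2)/3 = -9/10
  x_4 = -9/10;  a_4 = 0;  x_5 = (x_4 − 0)/3 = -3/10
  x_5 = -3/10;  a_5 = 0;  x_6 = (x_5 − 0)/3 = -1/10
Digits: (2, 0, 2, 2, 0, 0).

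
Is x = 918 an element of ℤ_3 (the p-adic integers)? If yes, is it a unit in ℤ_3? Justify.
x ∈ ℤ_3 but not a unit; v_3(x) = 3 > 0

ℤ_3 = {x ∈ ℚ_3 : v_3(x) ≥ 0} and ℤ_3^× = {x ∈ ℤ_3 : v_3(x) = 0}. Here v_3(918) = v_3(num) − v_3(den) = 3; compare against these criteria.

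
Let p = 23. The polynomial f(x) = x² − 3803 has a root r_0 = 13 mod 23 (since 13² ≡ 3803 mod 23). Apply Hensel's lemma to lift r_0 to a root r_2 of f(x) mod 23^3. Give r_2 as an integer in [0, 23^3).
r_2 = 5280 (mod 12167)

Hensel's recurrence: r_{i+1} = r_i − f(r_i)·(f′(r_i))^{-1} mod 23^{i+2}, with f′(x) = 2x. Iterate:
  r_0 = 13 (mod 23)
  r_1 = 519 (mod 529)
  r_2 = 5280 (mod 12167)
Final: r_2 = 5280, and one checks f(r_2) ≡ 0 mod 23^3.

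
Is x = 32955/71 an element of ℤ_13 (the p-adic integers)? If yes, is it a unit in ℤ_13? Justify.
x ∈ ℤ_13 but not a unit; v_13(x) = 3 > 0

ℤ_13 = {x ∈ ℚ_13 : v_13(x) ≥ 0} and ℤ_13^× = {x ∈ ℤ_13 : v_13(x) = 0}. Here v_13(32955/71) = v_13(num) − v_13(den) = 3; compare against these criteria.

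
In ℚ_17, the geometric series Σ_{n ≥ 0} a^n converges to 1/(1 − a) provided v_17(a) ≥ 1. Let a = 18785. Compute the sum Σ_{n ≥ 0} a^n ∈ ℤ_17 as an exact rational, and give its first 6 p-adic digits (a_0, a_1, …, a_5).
Σ a^n = 1/(1 − a) = -1/18784;  first 6 digits = (1, 0, 14, 3, 9, 10)

v_17(a) = 2 ≥ 1, so the series converges in ℤ_17 to 1/(1 − a) = 1/(1 − 18785) = -1/18784. Expand this rational in ℤ_17: compute digits iteratively via d_i = x_i mod 17, x_{i+1} = (x_i − d_i)/17. The first 6 digits are (1, 0, 14, 3, 9, 10).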